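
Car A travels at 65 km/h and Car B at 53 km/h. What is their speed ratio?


Ratio = 65:53
GCD = 1
Simplified = 65:53
Time ratio (same distance) = 53:65
Speed ratio = 65:53

65:53


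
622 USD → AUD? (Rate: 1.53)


Amount × rate = 622 × 1.53
= 951.66 AUD

951.66 AUD


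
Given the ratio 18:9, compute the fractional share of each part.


Total parts = 18 + 9 = 27
First part: 18/27 = 2/3
Second part: 9/27 = 1/3
= 2/3 and 1/3

2/3 and 1/3


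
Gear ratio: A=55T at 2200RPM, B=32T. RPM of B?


Gear ratio = 55:32 = 55:32
RPM_B = RPM_A × (teeth_A / teeth_B)
= 2200 × (55/32)
= 3781.3 RPM

3781.3 RPM


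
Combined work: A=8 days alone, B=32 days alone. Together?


Rate of A = 1/8 per day
Rate of B = 1/32 per day
Combined rate = 1/8 + 1/32 = 40/256 ≈ 0.1563 per day
Days = 1 / combined rate = 256/40
= 6.40 days

6.40 days


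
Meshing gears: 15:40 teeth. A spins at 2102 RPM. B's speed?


Gear ratio = 15:40 = 3:8
RPM_B = RPM_A × (teeth_A / teeth_B)
= 2102 × (15/40)
= 788.3 RPM

788.3 RPM


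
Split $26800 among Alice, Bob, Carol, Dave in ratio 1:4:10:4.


Total parts = 1 + 4 + 10 + 4 = 19
Alice: 26800 × 1/19 = 1410.53
Bob: 26800 × 4/19 = 5642.11
Carol: 26800 × 10/19 = 14105.26
Dave: 26800 × 4/19 = 5642.11
= Alice: $1410.53, Bob: $5642.11, Carol: $14105.26, Dave: $5642.11

Alice: $1410.53, Bob: $5642.11, Carol: $14105.26, Dave: $5642.11


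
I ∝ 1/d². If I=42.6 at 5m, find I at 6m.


I₁d₁² = I₂d₂²
I₂ = I₁ × (d₁/d₂)²
= 42.6 × (5/6)²
= 42.6 × 25/36
= 1065/36
≈ 29.5833

29.5833


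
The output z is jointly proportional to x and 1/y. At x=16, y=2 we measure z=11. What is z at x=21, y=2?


z = k·x/y
Solve for k using the known point: k = z·y/x = 11×2/16 = 22/16 = 1.3750
Now evaluate at x=21, y=2:
z = k × 21 / 2 = (22 × 21) / (16 × 2) = 462/32
= 14.4375

14.4375


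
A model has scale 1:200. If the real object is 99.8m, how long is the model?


Model size = real / scale
= 99.8 / 200
= 0.4990 m

0.4990 m


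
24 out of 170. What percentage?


Percentage = (part / whole) × 100
= (24 / 170) × 100
≈ 14.12%

14.12%


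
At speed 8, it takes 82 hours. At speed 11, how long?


Inverse proportion: x × y = constant
k = 8 × 82 = 656
y₂ = k / 11 = 656 / 11
= 59.64

59.64


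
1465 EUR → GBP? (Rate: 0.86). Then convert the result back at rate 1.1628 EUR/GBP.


Amount × rate = 1465 × 0.86 = 1259.90 GBP
Round-trip: 1259.90 × 1.1628 = 1465.01 EUR
= 1259.90 GBP, then 1465.01 EUR

1259.90 GBP, then 1465.01 EUR


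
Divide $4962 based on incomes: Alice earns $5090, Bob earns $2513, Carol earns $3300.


Total income = 5090 + 2513 + 3300 = $10903
Alice: $4962 × 5090/10903 = $2316.48
Bob: $4962 × 2513/10903 = $1143.68
Carol: $4962 × 3300/10903 = $1501.84
= Alice: $2316.48, Bob: $1143.68, Carol: $1501.84

Alice: $2316.48, Bob: $1143.68, Carol: $1501.84


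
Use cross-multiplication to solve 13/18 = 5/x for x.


Cross multiply: 13 × x = 18 × 5
13x = 90
x = 90 / 13
= 6.92

6.92


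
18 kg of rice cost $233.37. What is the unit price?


Unit rate = total / quantity
= 233.37 / 18
= $12.97 per unit

$12.97 per unit


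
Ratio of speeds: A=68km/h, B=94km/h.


Ratio = 68:94
GCD = 2
Simplified = 34:47
Time ratio (same distance) = 47:34
Speed ratio = 34:47

34:47


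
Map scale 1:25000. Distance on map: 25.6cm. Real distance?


Real distance = map distance × scale
= 25.6cm × 25000
= 640000 cm = 6400.0 m
= 6.400 km

6.400 km


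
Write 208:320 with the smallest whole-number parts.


GCD(208, 320) = 16
208/16 : 320/16
= 13:20

13:20


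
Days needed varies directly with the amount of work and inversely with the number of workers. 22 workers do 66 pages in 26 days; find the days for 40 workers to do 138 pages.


Days ∝ work / workers, so d₂ = d₁ × (m₁/m₂) × (w₂/w₁)
Workers factor (inverse): 22/40 = 0.5500
Work factor (direct): 138/66 ≈ 2.0909
d₂ = 26 × 22/40 × 138/66 = (26 × 22 × 138) / (40 × 66) = 78936/2640
= 29.90 days

29.90 days


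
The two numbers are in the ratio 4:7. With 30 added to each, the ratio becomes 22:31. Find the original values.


Let A = 4k, B = 7k.
(4k + 30) / (7k + 30) = 22/31
Cross-multiply: 31(4k + 30) = 22(7k + 30)
124k + 930 = 154k + 660
124k - 154k = 660 - 930
-30k = -270
k = -270/-30 = 9
A = 4×9 = 36, B = 7×9 = 63
= A = 36, B = 63

A = 36, B = 63


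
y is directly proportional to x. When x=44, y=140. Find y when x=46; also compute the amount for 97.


Direct proportion: y/x = constant
k = 140/44 ≈ 3.1818
y at x=46: k × 46 = 140 × 46 / 44 = 6440/44 ≈ 146.36
y at x=97: k × 97 = 140 × 97 / 44 = 13580/44 ≈ 308.64
= 146.36 and 308.64

146.36 and 308.64


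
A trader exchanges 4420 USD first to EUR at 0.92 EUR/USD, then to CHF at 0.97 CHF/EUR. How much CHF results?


Step 1: 4420 USD × 0.92 = 4066.40 EUR
Step 2: 4066.40 EUR × 0.97 = 3944.41 CHF
Implied rate USD→CHF = 0.92 × 0.97 = 0.8924
= 3944.41 CHF

3944.41 CHF


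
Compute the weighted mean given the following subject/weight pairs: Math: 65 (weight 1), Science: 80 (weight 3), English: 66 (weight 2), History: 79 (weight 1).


Numerator = 65×1 + 80×3 + 66×2 + 79×1
= 65 + 240 + 132 + 79
= 516
Total weight = 7
Weighted avg = 516/7
= 73.71

73.71


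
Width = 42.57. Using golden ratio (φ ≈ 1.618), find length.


φ = (1 + √5) / 2 ≈ 1.618
Length = width × φ = 42.57 × 1.618 = 68.87826
≈ 68.88

68.88


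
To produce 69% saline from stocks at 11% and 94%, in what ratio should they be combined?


Let x parts of 11% mix with y parts of 94%.
11x + 94y = 69(x + y)
11x + 94y = 69x + 69y
x(11 - 69) = y(69 - 94)
x/y = (94 - 69)/(69 - 11) = 25/58
Simplify: 25:58
= 25:58

25:58


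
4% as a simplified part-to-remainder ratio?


4% means 4 parts out of 100; remainder = 96
Part : remainder = 4:96
GCD = 4
= 1:24

1:24


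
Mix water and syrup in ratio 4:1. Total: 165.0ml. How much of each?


Total parts = 4 + 1 = 5
water: 165.0 × 4/5 = 132.0ml
syrup: 165.0 × 1/5 = 33.0ml
= 132.0ml and 33.0ml

132.0ml and 33.0ml


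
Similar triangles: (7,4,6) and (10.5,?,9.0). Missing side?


Scale factor = 10.5/7 = 1.5
Missing side = 4 × 1.5
= 6.0

6.0


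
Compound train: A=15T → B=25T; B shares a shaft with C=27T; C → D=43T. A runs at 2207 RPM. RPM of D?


Stage 1: RPM_B = RPM_A × t_A/t_B = 2207 × 15/25 = 33105/25 = 1324.20
B and C share a shaft → RPM_C = RPM_B
Stage 2: RPM_D = RPM_C × t_C/t_D = RPM_A × (t_A×t_C)/(t_B×t_D)
Overall ratio = (15×27)/(25×43) = 405/1075
RPM_D = 2207 × 405/1075 = 893835/1075
≈ 831.47 RPM

831.47 RPM


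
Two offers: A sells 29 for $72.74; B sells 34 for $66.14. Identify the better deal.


Deal A: $72.74/29 = $2.5083/unit
Deal B: $66.14/34 = $1.9453/unit
B is cheaper per unit
= Deal B

Deal B


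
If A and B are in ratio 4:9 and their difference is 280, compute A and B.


Let A = 4k, B = 9k.
9k - 4k = 280
5k = 280 → k = 280/5 = 56
A = 4×56 = 224, B = 9×56 = 504
= A = 224, B = 504

A = 224, B = 504


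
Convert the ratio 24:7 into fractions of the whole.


Total parts = 24 + 7 = 31
First part: 24/31 = 24/31
Second part: 7/31 = 7/31
= 24/31 and 7/31

24/31 and 7/31


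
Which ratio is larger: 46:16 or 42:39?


46/16 = 2.8750
42/39 = 1.0769
2.8750 > 1.0769, so 46:16 is greater
= 46:16

46:16


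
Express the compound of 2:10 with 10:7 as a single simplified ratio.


Compound ratio = (2×10) : (10×7)
= 20:70
GCD = 10
= 2:7

2:7


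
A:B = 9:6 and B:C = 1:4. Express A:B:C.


Match B: multiply A:B by 1 → 9:6
Multiply B:C by 6 → 6:24
Combined: 9:6:24
GCD = 3
= 3:2:8

3:2:8


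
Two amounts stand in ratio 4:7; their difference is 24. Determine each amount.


Let A = 4k, B = 7k.
7k - 4k = 24
3k = 24 → k = 24/3 = 8
A = 4×8 = 32, B = 7×8 = 56
= A = 32, B = 56

A = 32, B = 56


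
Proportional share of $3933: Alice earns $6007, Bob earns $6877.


Total income = 6007 + 6877 = $12884
Alice: $3933 × 6007/12884 = $1833.71
Bob: $3933 × 6877/12884 = $2099.29
= Alice: $1833.71, Bob: $2099.29

Alice: $1833.71, Bob: $2099.29


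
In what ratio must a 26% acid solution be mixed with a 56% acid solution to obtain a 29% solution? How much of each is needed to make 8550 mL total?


Let x parts of 26% mix with y parts of 56%.
26x + 56y = 29(x + y)
26x + 56y = 29x + 29y
x(26 - 29) = y(29 - 56)
x/y = (56 - 29)/(29 - 26) = 27/3
Simplify: 9:1
Total parts = 10; one part = 8550/10 = 855.00 mL
26% solution: 9×855.00 = 7695.00 mL
56% solution: 1×855.00 = 855.00 mL
= ratio 9:1; 7695.00 mL and 855.00 mL

ratio 9:1; 7695.00 mL and 855.00 mL


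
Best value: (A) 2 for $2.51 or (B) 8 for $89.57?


Deal A: $2.51/2 = $1.2550/unit
Deal B: $89.57/8 = $11.1963/unit
A is cheaper per unit
= Deal A

Deal A


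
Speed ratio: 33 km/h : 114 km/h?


Ratio = 33:114
GCD = 3
Simplified = 11:38
Time ratio (same distance) = 38:11
Speed ratio = 11:38

11:38


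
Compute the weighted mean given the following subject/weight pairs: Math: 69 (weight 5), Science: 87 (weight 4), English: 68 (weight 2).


Numerator = 69×5 + 87×4 + 68×2
= 345 + 348 + 136
= 829
Total weight = 11
Weighted avg = 829/11
= 75.36

75.36


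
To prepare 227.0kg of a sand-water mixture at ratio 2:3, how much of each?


Total parts = 2 + 3 = 5
sand: 227.0 × 2/5 = 90.8kg
water: 227.0 × 3/5 = 136.2kg
= 90.8kg and 136.2kg

90.8kg and 136.2kg


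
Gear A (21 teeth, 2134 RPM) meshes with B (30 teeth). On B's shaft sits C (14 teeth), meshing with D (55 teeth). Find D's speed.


Stage 1: RPM_B = RPM_A × t_A/t_B = 2134 × 21/30 = 44814/30 = 1493.80
B and C share a shaft → RPM_C = RPM_B
Stage 2: RPM_D = RPM_C × t_C/t_D = RPM_A × (t_A×t_C)/(t_B×t_D)
Overall ratio = (21×14)/(30×55) = 294/1650
RPM_D = 2134 × 294/1650 = 627396/1650
= 380.24 RPM

380.24 RPM


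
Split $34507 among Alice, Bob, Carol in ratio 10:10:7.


Total parts = 10 + 10 + 7 = 27
Alice: 34507 × 10/27 = 12780.37
Bob: 34507 × 10/27 = 12780.37
Carol: 34507 × 7/27 = 8946.26
= Alice: $12780.37, Bob: $12780.37, Carol: $8946.26

Alice: $12780.37, Bob: $12780.37, Carol: $8946.26


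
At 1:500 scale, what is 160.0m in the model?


Model size = real / scale
= 160.0 / 500
= 0.3200 m

0.3200 m


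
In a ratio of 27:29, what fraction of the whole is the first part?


Total parts = 27 + 29 = 56
First part: 27/56 = 27/56
= 27/56

27/56


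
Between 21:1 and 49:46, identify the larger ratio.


21/1 = 21.0000
49/46 = 1.0652
21.0000 > 1.0652, so 21:1 is greater
= 21:1

21:1


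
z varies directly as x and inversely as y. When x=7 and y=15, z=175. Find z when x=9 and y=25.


z = k·x/y
Solve for k using the known point: k = z·y/x = 175×15/7 = 2625/7 = 375.0000
Now evaluate at x=9, y=25:
z = k × 9 / 25 = (2625 × 9) / (7 × 25) = 23625/175
= 135.0000

135.0000


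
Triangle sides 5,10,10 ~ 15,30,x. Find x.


Scale factor = 15/5 = 3
Missing side = 10 × 3
= 30.0

30.0


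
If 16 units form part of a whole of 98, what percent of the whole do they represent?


Percentage = (part / whole) × 100
= (16 / 98) × 100
≈ 16.33%

16.33%


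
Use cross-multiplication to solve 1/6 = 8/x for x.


Cross multiply: 1 × x = 6 × 8
1x = 48
x = 48 / 1
= 48.00

48.00


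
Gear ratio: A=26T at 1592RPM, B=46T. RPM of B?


Gear ratio = 26:46 = 13:23
RPM_B = RPM_A × (teeth_A / teeth_B)
= 1592 × (26/46)
= 899.8 RPM

899.8 RPM


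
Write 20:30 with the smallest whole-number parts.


GCD(20, 30) = 10
20/10 : 30/10
= 2:3

2:3


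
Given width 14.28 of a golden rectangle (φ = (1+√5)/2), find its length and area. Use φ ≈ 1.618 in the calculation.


φ = (1 + √5) / 2 ≈ 1.618
Length = width × φ = 14.28 × 1.618 = 23.10504
≈ 23.11
Area = width × length = 14.28 × 23.10504 = 329.9399712 ≈ 329.94
= Length: 23.11, Area: 329.94

Length: 23.11, Area: 329.94


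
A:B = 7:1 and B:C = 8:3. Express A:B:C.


Match B: multiply A:B by 8 → 56:8
Multiply B:C by 1 → 8:3
Combined: 56:8:3
GCD = 1
= 56:8:3

56:8:3


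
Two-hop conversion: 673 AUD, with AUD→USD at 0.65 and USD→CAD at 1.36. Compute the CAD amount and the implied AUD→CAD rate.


Step 1: 673 AUD × 0.65 = 437.45 USD
Step 2: 437.45 USD × 1.36 = 594.93 CAD
Implied rate AUD→CAD = 0.65 × 1.36 = 0.8840
= 594.93 CAD; implied rate 0.8840 CAD/AUD

594.93 CAD; implied rate 0.8840 CAD/AUD


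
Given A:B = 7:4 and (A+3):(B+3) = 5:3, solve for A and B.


Let A = 7k, B = 4k.
(7k + 3) / (4k + 3) = 5/3
Cross-multiply: 3(7k + 3) = 5(4k + 3)
21k + 9 = 20k + 15
21k - 20k = 15 - 9
1k = 6
k = 6/1 = 6
A = 7×6 = 42, B = 4×6 = 24
= A = 42, B = 24

A = 42, B = 24


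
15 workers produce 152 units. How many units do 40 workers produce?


Direct proportion: y/x = constant
k = 152/15 ≈ 10.1333
y₂ = k × 40 = 152 × 40 / 15 = 6080/15
≈ 405.33

405.33


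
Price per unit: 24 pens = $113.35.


Unit rate = total / quantity
= 113.35 / 24
= $4.72 per unit

$4.72 per unit


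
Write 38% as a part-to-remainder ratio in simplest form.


38% means 38 parts out of 100; remainder = 62
Part : remainder = 38:62
GCD = 2
= 19:31

19:31


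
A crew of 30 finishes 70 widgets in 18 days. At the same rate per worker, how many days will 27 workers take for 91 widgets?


Days ∝ work / workers, so d₂ = d₁ × (m₁/m₂) × (w₂/w₁)
Workers factor (inverse): 30/27 ≈ 1.1111
Work factor (direct): 91/70 = 1.3000
d₂ = 18 × 30/27 × 91/70 = (18 × 30 × 91) / (27 × 70) = 49140/1890
= 26.00 days

26.00 days


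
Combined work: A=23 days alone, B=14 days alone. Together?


Rate of A = 1/23 per day
Rate of B = 1/14 per day
Combined rate = 1/23 + 1/14 = 37/322 ≈ 0.1149 per day
Days = 1 / combined rate = 322/37
≈ 8.70 days

8.70 days


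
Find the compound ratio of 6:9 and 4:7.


Compound ratio = (6×4) : (9×7)
= 24:63
GCD = 3
= 8:21

8:21


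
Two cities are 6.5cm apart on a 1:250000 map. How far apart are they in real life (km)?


Real distance = map distance × scale
= 6.5cm × 250000
= 1625000 cm = 16250.0 m
= 16.250 km

16.250 km


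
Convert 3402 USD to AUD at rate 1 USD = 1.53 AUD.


Amount × rate = 3402 × 1.53
= 5205.06 AUD

5205.06 AUD


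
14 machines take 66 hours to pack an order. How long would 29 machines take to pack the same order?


Inverse proportion: x × y = constant
k = 14 × 66 = 924
y₂ = k / 29 = 924 / 29
= 31.86

31.86


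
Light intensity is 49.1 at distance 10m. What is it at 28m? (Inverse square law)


I₁d₁² = I₂d₂²
I₂ = I₁ × (d₁/d₂)²
= 49.1 × (10/28)²
= 49.1 × 100/784
= 4910/784
≈ 6.2628

6.2628


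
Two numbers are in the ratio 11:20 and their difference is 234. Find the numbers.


Let A = 11k, B = 20k.
20k - 11k = 234
9k = 234 → k = 234/9 = 26
A = 11×26 = 286, B = 20×26 = 520
= A = 286, B = 520

A = 286, B = 520


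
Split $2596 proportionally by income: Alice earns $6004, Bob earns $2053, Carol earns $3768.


Total income = 6004 + 2053 + 3768 = $11825
Alice: $2596 × 6004/11825 = $1318.09
Bob: $2596 × 2053/11825 = $450.71
Carol: $2596 × 3768/11825 = $827.21
= Alice: $1318.09, Bob: $450.71, Carol: $827.21

Alice: $1318.09, Bob: $450.71, Carol: $827.21


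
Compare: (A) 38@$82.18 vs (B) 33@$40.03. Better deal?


Deal A: $82.18/38 = $2.1626/unit
Deal B: $40.03/33 = $1.2130/unit
B is cheaper per unit
= Deal B

Deal B


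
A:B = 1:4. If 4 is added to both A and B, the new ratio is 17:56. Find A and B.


Let A = 1k, B = 4k.
(1k + 4) / (4k + 4) = 17/56
Cross-multiply: 56(1k + 4) = 17(4k + 4)
56k + 224 = 68k + 68
56k - 68k = 68 - 224
-12k = -156
k = -156/-12 = 13
A = 1×13 = 13, B = 4×13 = 52
= A = 13, B = 52

A = 13, B = 52


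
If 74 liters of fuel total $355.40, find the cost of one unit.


Unit rate = total / quantity
= 355.40 / 74
= $4.80 per unit

$4.80 per unit


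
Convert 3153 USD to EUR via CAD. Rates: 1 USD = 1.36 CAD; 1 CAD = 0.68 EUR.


Step 1: 3153 USD × 1.36 = 4288.08 CAD
Step 2: 4288.08 CAD × 0.68 = 2915.89 EUR
Implied rate USD→EUR = 1.36 × 0.68 = 0.9248
= 2915.89 EUR

2915.89 EUR


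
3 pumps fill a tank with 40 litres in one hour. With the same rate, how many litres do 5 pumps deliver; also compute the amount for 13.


Direct proportion: y/x = constant
k = 40/3 ≈ 13.3333
y at x=5: k × 5 = 40 × 5 / 3 = 200/3 ≈ 66.67
y at x=13: k × 13 = 40 × 13 / 3 = 520/3 ≈ 173.33
= 66.67 and 173.33

66.67 and 173.33


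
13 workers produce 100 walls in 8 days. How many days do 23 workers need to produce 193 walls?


Days ∝ work / workers, so d₂ = d₁ × (m₁/m₂) × (w₂/w₁)
Workers factor (inverse): 13/23 ≈ 0.5652
Work factor (direct): 193/100 = 1.9300
d₂ = 8 × 13/23 × 193/100 = (8 × 13 × 193) / (23 × 100) = 20072/2300
≈ 8.73 days

8.73 days


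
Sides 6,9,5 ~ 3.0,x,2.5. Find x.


Scale factor = 3.0/6 = 0.5
Missing side = 9 × 0.5
= 4.5

4.5


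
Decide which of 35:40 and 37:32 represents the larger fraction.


35/40 = 0.8750
37/32 = 1.1562
0.8750 < 1.1562, so 35:40 is less
= 37:32

37:32


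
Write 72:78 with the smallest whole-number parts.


GCD(72, 78) = 6
72/6 : 78/6
= 12:13

12:13


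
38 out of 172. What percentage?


Percentage = (part / whole) × 100
= (38 / 172) × 100
≈ 22.09%

22.09%


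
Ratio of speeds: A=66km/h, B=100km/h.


Ratio = 66:100
GCD = 2
Simplified = 33:50
Time ratio (same distance) = 50:33
Speed ratio = 33:50

33:50


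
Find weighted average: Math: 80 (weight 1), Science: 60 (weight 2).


Numerator = 80×1 + 60×2
= 80 + 120
= 200
Total weight = 3
Weighted avg = 200/3
= 66.67

66.67


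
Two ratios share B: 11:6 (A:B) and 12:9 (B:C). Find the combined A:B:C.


Match B: multiply A:B by 12 → 132:72
Multiply B:C by 6 → 72:54
Combined: 132:72:54
GCD = 6
= 22:12:9

22:12:9


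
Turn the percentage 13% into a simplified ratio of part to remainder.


13% means 13 parts out of 100; remainder = 87
Part : remainder = 13:87
GCD = 1
= 13:87

13:87


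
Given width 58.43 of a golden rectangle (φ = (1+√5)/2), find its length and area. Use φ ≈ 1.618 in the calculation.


φ = (1 + √5) / 2 ≈ 1.618
Length = width × φ = 58.43 × 1.618 = 94.53974
≈ 94.54
Area = width × length = 58.43 × 94.53974 = 5523.9570082 ≈ 5523.96
= Length: 94.54, Area: 5523.96

Length: 94.54, Area: 5523.96


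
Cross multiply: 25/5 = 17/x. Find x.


Cross multiply: 25 × x = 5 × 17
25x = 85
x = 85 / 25
= 3.40

3.40


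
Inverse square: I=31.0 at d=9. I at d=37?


I₁d₁² = I₂d₂²
I₂ = I₁ × (d₁/d₂)²
= 31.0 × (9/37)²
= 31.0 × 81/1369
= 2511/1369
≈ 1.8342

1.8342


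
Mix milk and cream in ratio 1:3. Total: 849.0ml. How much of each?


Total parts = 1 + 3 = 4
milk: 849.0 × 1/4 = 212.3ml
cream: 849.0 × 3/4 = 636.8ml
= 212.3ml and 636.8ml

212.3ml and 636.8ml


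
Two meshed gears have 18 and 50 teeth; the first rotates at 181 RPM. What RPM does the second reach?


Gear ratio = 18:50 = 9:25
RPM_B = RPM_A × (teeth_A / teeth_B)
= 181 × (18/50)
= 65.2 RPM

65.2 RPM


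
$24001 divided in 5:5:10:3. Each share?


Total parts = 5 + 5 + 10 + 3 = 23
Part 1: 24001 × 5/23 = 5217.61
Part 2: 24001 × 5/23 = 5217.61
Part 3: 24001 × 10/23 = 10435.22
Part 4: 24001 × 3/23 = 3130.57
= Part 1: $5217.61, Part 2: $5217.61, Part 3: $10435.22, Part 4: $3130.57

Part 1: $5217.61, Part 2: $5217.61, Part 3: $10435.22, Part 4: $3130.57


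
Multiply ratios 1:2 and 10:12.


Compound ratio = (1×10) : (2×12)
= 10:24
GCD = 2
= 5:12

5:12


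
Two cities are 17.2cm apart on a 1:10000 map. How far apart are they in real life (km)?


Real distance = map distance × scale
= 17.2cm × 10000
= 172000 cm = 1720.0 m
= 1.720 km

1.720 km


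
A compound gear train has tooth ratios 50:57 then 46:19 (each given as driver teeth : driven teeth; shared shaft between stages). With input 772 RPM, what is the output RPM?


Stage 1: RPM_B = RPM_A × t_A/t_B = 772 × 50/57 = 38600/57 ≈ 677.19
B and C share a shaft → RPM_C = RPM_B
Stage 2: RPM_D = RPM_C × t_C/t_D = RPM_A × (t_A×t_C)/(t_B×t_D)
Overall ratio = (50×46)/(57×19) = 2300/1083
RPM_D = 772 × 2300/1083 = 1775600/1083
≈ 1639.52 RPM

1639.52 RPM


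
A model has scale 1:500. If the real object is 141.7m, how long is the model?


Model size = real / scale
= 141.7 / 500
= 0.2834 m

0.2834 m


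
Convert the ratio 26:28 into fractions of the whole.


Total parts = 26 + 28 = 54
First part: 26/54 = 13/27
Second part: 28/54 = 14/27
= 13/27 and 14/27

13/27 and 14/27


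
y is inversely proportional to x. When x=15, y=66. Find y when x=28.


Inverse proportion: x × y = constant
k = 15 × 66 = 990
y₂ = k / 28 = 990 / 28
= 35.36

35.36


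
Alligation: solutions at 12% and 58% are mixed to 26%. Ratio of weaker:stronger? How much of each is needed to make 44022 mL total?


Let x parts of 12% mix with y parts of 58%.
12x + 58y = 26(x + y)
12x + 58y = 26x + 26y
x(12 - 26) = y(26 - 58)
x/y = (58 - 26)/(26 - 12) = 32/14
Simplify: 16:7
Total parts = 23; one part = 44022/23 = 1914.00 mL
12% solution: 16×1914.00 = 30624.00 mL
58% solution: 7×1914.00 = 13398.00 mL
= ratio 16:7; 30624.00 mL and 13398.00 mL

ratio 16:7; 30624.00 mL and 13398.00 mL


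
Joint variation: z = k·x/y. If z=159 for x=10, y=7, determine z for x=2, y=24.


z = k·x/y
Solve for k using the known point: k = z·y/x = 159×7/10 = 1113/10 = 111.3000
Now evaluate at x=2, y=24:
z = k × 2 / 24 = (1113 × 2) / (10 × 24) = 2226/240
= 9.2750

9.2750


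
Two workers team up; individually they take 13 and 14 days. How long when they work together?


Rate of A = 1/13 per day
Rate of B = 1/14 per day
Combined rate = 1/13 + 1/14 = 27/182 ≈ 0.1484 per day
Days = 1 / combined rate = 182/27
≈ 6.74 days

6.74 days


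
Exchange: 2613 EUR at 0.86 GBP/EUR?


Amount × rate = 2613 × 0.86
= 2247.18 GBP

2247.18 GBP


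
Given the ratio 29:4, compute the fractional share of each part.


Total parts = 29 + 4 = 33
First part: 29/33 = 29/33
Second part: 4/33 = 4/33
= 29/33 and 4/33

29/33 and 4/33


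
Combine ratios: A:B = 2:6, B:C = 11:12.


Match B: multiply A:B by 11 → 22:66
Multiply B:C by 6 → 66:72
Combined: 22:66:72
GCD = 2
= 11:33:36

11:33:36


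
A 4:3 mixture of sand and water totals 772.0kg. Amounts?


Total parts = 4 + 3 = 7
sand: 772.0 × 4/7 = 441.1kg
water: 772.0 × 3/7 = 330.9kg
= 441.1kg and 330.9kg

441.1kg and 330.9kg


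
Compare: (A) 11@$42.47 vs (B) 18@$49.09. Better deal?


Deal A: $42.47/11 = $3.8609/unit
Deal B: $49.09/18 = $2.7272/unit
B is cheaper per unit
= Deal B

Deal B


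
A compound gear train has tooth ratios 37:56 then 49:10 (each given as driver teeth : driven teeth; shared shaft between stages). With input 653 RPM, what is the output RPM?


Stage 1: RPM_B = RPM_A × t_A/t_B = 653 × 37/56 = 24161/56 ≈ 431.45
B and C share a shaft → RPM_C = RPM_B
Stage 2: RPM_D = RPM_C × t_C/t_D = RPM_A × (t_A×t_C)/(t_B×t_D)
Overall ratio = (37×49)/(56×10) = 1813/560
RPM_D = 653 × 1813/560 = 1183889/560
≈ 2114.09 RPM

2114.09 RPM


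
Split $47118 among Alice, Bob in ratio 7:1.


Total parts = 7 + 1 = 8
Alice: 47118 × 7/8 = 41228.25
Bob: 47118 × 1/8 = 5889.75
= Alice: $41228.25, Bob: $5889.75

Alice: $41228.25, Bob: $5889.75


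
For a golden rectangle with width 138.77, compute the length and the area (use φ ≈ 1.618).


φ = (1 + √5) / 2 ≈ 1.618
Length = width × φ = 138.77 × 1.618 = 224.52986
≈ 224.53
Area = width × length = 138.77 × 224.52986 = 31158.0086722 ≈ 31158.01
= Length: 224.53, Area: 31158.01

Length: 224.53, Area: 31158.01


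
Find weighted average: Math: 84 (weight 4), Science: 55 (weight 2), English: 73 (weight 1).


Numerator = 84×4 + 55×2 + 73×1
= 336 + 110 + 73
= 519
Total weight = 7
Weighted avg = 519/7
= 74.14

74.14


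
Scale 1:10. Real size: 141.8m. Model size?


Model size = real / scale
= 141.8 / 10
= 14.1800 m

14.1800 m


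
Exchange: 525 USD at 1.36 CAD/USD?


Amount × rate = 525 × 1.36
= 714.00 CAD

714.00 CAD


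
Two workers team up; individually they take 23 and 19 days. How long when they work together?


Rate of A = 1/23 per day
Rate of B = 1/19 per day
Combined rate = 1/23 + 1/19 = 42/437 ≈ 0.0961 per day
Days = 1 / combined rate = 437/42
≈ 10.40 days

10.40 days


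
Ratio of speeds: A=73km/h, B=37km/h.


Ratio = 73:37
GCD = 1
Simplified = 73:37
Time ratio (same distance) = 37:73
Speed ratio = 73:37

73:37


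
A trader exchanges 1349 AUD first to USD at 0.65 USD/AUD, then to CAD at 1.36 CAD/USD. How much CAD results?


Step 1: 1349 AUD × 0.65 = 876.85 USD
Step 2: 876.85 USD × 1.36 = 1192.52 CAD
Implied rate AUD→CAD = 0.65 × 1.36 = 0.8840
= 1192.52 CAD

1192.52 CAD


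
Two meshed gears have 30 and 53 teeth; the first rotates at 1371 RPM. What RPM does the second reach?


Gear ratio = 30:53 = 30:53
RPM_B = RPM_A × (teeth_A / teeth_B)
= 1371 × (30/53)
= 776.0 RPM

776.0 RPM


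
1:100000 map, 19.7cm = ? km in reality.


Real distance = map distance × scale
= 19.7cm × 100000
= 1970000 cm = 19700.0 m
= 19.700 km

19.700 km


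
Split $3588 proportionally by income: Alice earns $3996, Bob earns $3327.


Total income = 3996 + 3327 = $7323
Alice: $3588 × 3996/7323 = $1957.89
Bob: $3588 × 3327/7323 = $1630.11
= Alice: $1957.89, Bob: $1630.11

Alice: $1957.89, Bob: $1630.11


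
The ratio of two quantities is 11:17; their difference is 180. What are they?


Let A = 11k, B = 17k.
17k - 11k = 180
6k = 180 → k = 180/6 = 30
A = 11×30 = 330, B = 17×30 = 510
= A = 330, B = 510

A = 330, B = 510


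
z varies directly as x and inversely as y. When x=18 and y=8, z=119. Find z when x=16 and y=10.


z = k·x/y
Solve for k using the known point: k = z·y/x = 119×8/18 = 952/18 ≈ 52.8889
Now evaluate at x=16, y=10:
z = k × 16 / 10 = (952 × 16) / (18 × 10) = 15232/180
≈ 84.6222

84.6222


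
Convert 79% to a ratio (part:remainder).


79% means 79 parts out of 100; remainder = 21
Part : remainder = 79:21
GCD = 1
= 79:21

79:21


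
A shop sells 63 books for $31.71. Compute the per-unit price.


Unit rate = total / quantity
= 31.71 / 63
= $0.50 per unit

$0.50 per unit


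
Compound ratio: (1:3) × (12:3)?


Compound ratio = (1×12) : (3×3)
= 12:9
GCD = 3
= 4:3

4:3


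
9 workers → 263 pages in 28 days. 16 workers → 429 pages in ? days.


Days ∝ work / workers, so d₂ = d₁ × (m₁/m₂) × (w₂/w₁)
Workers factor (inverse): 9/16 = 0.5625
Work factor (direct): 429/263 ≈ 1.6312
d₂ = 28 × 9/16 × 429/263 = (28 × 9 × 429) / (16 × 263) = 108108/4208
≈ 25.69 days

25.69 days


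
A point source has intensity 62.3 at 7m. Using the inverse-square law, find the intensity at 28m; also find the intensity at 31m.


I₁d₁² = I₂d₂²
I at 28m = 62.3 × (7/28)² = 62.3 × 49/784 = 3052.7/784 ≈ 3.8938
I at 31m = 62.3 × (7/31)² = 62.3 × 49/961 = 3052.7/961 ≈ 3.1766
= 3.8938 and 3.1766

3.8938 and 3.1766


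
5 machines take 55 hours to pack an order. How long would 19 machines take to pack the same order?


Inverse proportion: x × y = constant
k = 5 × 55 = 275
y₂ = k / 19 = 275 / 19
= 14.47

14.47


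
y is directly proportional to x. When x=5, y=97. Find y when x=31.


Direct proportion: y/x = constant
k = 97/5 = 19.4000
y₂ = k × 31 = 97 × 31 / 5 = 3007/5
= 601.40

601.40


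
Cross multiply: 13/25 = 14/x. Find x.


Cross multiply: 13 × x = 25 × 14
13x = 350
x = 350 / 13
= 26.92

26.92


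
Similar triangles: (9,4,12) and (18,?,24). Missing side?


Scale factor = 18/9 = 2
Missing side = 4 × 2
= 8.0

8.0


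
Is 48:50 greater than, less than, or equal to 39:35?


48/50 = 0.9600
39/35 = 1.1143
0.9600 < 1.1143, so 48:50 is less
= less than

less than


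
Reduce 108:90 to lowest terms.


GCD(108, 90) = 18
108/18 : 90/18
= 6:5

6:5


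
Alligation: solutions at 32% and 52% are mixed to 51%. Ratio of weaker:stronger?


Let x parts of 32% mix with y parts of 52%.
32x + 52y = 51(x + y)
32x + 52y = 51x + 51y
x(32 - 51) = y(51 - 52)
x/y = (52 - 51)/(51 - 32) = 1/19
Simplify: 1:19
= 1:19

1:19


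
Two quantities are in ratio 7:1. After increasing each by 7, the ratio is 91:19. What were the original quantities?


Let A = 7k, B = 1k.
(7k + 7) / (1k + 7) = 91/19
Cross-multiply: 19(7k + 7) = 91(1k + 7)
133k + 133 = 91k + 637
133k - 91k = 637 - 133
42k = 504
k = 504/42 = 12
A = 7×12 = 84, B = 1×12 = 12
= A = 84, B = 12

A = 84, B = 12


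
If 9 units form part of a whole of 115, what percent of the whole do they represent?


Percentage = (part / whole) × 100
= (9 / 115) × 100
≈ 7.83%

7.83%


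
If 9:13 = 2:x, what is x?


Cross multiply: 9 × x = 13 × 2
9x = 26
x = 26 / 9
= 2.89

2.89


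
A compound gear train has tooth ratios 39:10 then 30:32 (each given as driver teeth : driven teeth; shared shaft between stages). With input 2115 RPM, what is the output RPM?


Stage 1: RPM_B = RPM_A × t_A/t_B = 2115 × 39/10 = 82485/10 = 8248.50
B and C share a shaft → RPM_C = RPM_B
Stage 2: RPM_D = RPM_C × t_C/t_D = RPM_A × (t_A×t_C)/(t_B×t_D)
Overall ratio = (39×30)/(10×32) = 1170/320
RPM_D = 2115 × 1170/320 = 2474550/320
≈ 7732.97 RPM

7732.97 RPM


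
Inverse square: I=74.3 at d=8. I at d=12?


I₁d₁² = I₂d₂²
I₂ = I₁ × (d₁/d₂)²
= 74.3 × (8/12)²
= 74.3 × 64/144
= 4755.2/144
≈ 33.0222

33.0222


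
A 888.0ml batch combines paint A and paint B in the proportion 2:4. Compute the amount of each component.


Total parts = 2 + 4 = 6
paint A: 888.0 × 2/6 = 296.0ml
paint B: 888.0 × 4/6 = 592.0ml
= 296.0ml and 592.0ml

296.0ml and 592.0ml


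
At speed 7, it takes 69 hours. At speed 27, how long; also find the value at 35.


Inverse proportion: x × y = constant
k = 7 × 69 = 483
At x=27: k/27 = 17.89
At x=35: k/35 = 13.80
= 17.89 and 13.80

17.89 and 13.80


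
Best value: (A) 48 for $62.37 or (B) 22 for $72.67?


Deal A: $62.37/48 = $1.2994/unit
Deal B: $72.67/22 = $3.3032/unit
A is cheaper per unit
= Deal A

Deal A


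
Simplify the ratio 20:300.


GCD(20, 300) = 20
20/20 : 300/20
= 1:15

1:15


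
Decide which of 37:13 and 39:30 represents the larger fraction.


37/13 = 2.8462
39/30 = 1.3000
2.8462 > 1.3000, so 37:13 is greater
= 37:13

37:13


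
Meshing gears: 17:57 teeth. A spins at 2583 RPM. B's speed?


Gear ratio = 17:57 = 17:57
RPM_B = RPM_A × (teeth_A / teeth_B)
= 2583 × (17/57)
= 770.4 RPM

770.4 RPM


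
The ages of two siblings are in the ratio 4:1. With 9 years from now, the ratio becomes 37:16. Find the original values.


Let A = 4k, B = 1k.
(4k + 9) / (1k + 9) = 37/16
Cross-multiply: 16(4k + 9) = 37(1k + 9)
64k + 144 = 37k + 333
64k - 37k = 333 - 144
27k = 189
k = 189/27 = 7
A = 4×7 = 28, B = 1×7 = 7
= A = 28, B = 7

A = 28, B = 7


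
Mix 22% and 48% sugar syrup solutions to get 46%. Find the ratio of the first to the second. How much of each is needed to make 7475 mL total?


Let x parts of 22% mix with y parts of 48%.
22x + 48y = 46(x + y)
22x + 48y = 46x + 46y
x(22 - 46) = y(46 - 48)
x/y = (48 - 46)/(46 - 22) = 2/24
Simplify: 1:12
Total parts = 13; one part = 7475/13 = 575.00 mL
22% solution: 1×575.00 = 575.00 mL
48% solution: 12×575.00 = 6900.00 mL
= ratio 1:12; 575.00 mL and 6900.00 mL

ratio 1:12; 575.00 mL and 6900.00 mL


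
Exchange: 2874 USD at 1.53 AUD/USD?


Amount × rate = 2874 × 1.53
= 4397.22 AUD

4397.22 AUD


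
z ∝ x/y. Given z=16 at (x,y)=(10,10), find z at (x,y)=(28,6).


z = k·x/y
Solve for k using the known point: k = z·y/x = 16×10/10 = 160/10 = 16.0000
Now evaluate at x=28, y=6:
z = k × 28 / 6 = (160 × 28) / (10 × 6) = 4480/60
≈ 74.6667

74.6667


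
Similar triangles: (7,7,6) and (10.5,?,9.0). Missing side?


Scale factor = 10.5/7 = 1.5
Missing side = 7 × 1.5
= 10.5

10.5


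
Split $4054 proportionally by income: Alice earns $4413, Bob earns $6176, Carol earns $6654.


Total income = 4413 + 6176 + 6654 = $17243
Alice: $4054 × 4413/17243 = $1037.54
Bob: $4054 × 6176/17243 = $1452.04
Carol: $4054 × 6654/17243 = $1564.42
= Alice: $1037.54, Bob: $1452.04, Carol: $1564.42

Alice: $1037.54, Bob: $1452.04, Carol: $1564.42


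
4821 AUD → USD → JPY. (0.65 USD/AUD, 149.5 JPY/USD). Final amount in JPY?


Step 1: 4821 AUD × 0.65 = 3133.65 USD
Step 2: 3133.65 USD × 149.5 = 468480.68 JPY
Implied rate AUD→JPY = 0.65 × 149.5 = 97.1750
= 468480.68 JPY

468480.68 JPY


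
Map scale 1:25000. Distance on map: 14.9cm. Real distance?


Real distance = map distance × scale
= 14.9cm × 25000
= 372500 cm = 3725.0 m
= 3.725 km

3.725 km


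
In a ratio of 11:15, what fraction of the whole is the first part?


Total parts = 11 + 15 = 26
First part: 11/26 = 11/26
= 11/26

11/26


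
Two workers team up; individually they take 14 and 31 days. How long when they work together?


Rate of A = 1/14 per day
Rate of B = 1/31 per day
Combined rate = 1/14 + 1/31 = 45/434 ≈ 0.1037 per day
Days = 1 / combined rate = 434/45
≈ 9.64 days

9.64 days


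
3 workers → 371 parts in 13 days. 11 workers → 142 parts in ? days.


Days ∝ work / workers, so d₂ = d₁ × (m₁/m₂) × (w₂/w₁)
Workers factor (inverse): 3/11 ≈ 0.2727
Work factor (direct): 142/371 ≈ 0.3827
d₂ = 13 × 3/11 × 142/371 = (13 × 3 × 142) / (11 × 371) = 5538/4081
≈ 1.36 days

1.36 days


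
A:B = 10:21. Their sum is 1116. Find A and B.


Let A = 10k, B = 21k.
10k + 21k = 1116
31k = 1116 → k = 1116/31 = 36
A = 10×36 = 360, B = 21×36 = 756
= A = 360, B = 756

A = 360, B = 756


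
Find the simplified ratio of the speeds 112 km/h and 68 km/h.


Ratio = 112:68
GCD = 4
Simplified = 28:17
Time ratio (same distance) = 17:28
Speed ratio = 28:17

28:17


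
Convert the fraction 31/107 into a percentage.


Percentage = (part / whole) × 100
= (31 / 107) × 100
≈ 28.97%

28.97%


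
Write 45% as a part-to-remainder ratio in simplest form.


45% means 45 parts out of 100; remainder = 55
Part : remainder = 45:55
GCD = 5
= 9:11

9:11


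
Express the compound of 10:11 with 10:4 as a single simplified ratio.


Compound ratio = (10×10) : (11×4)
= 100:44
GCD = 4
= 25:11

25:11


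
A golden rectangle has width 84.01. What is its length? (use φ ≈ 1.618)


φ = (1 + √5) / 2 ≈ 1.618
Length = width × φ = 84.01 × 1.618 = 135.92818
≈ 135.93

135.93


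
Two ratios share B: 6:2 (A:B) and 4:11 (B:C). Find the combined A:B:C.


Match B: multiply A:B by 4 → 24:8
Multiply B:C by 2 → 8:22
Combined: 24:8:22
GCD = 2
= 12:4:11

12:4:11


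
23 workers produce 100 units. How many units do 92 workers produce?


Direct proportion: y/x = constant
k = 100/23 ≈ 4.3478
y₂ = k × 92 = 100 × 92 / 23 = 9200/23
= 400.00

400.00


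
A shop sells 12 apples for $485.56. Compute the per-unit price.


Unit rate = total / quantity
= 485.56 / 12
= $40.46 per unit

$40.46 per unit


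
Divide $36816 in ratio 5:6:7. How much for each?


Total parts = 5 + 6 + 7 = 18
Part 1: 36816 × 5/18 = 10226.67
Part 2: 36816 × 6/18 = 12272.00
Part 3: 36816 × 7/18 = 14317.33
= Part 1: $10226.67, Part 2: $12272.00, Part 3: $14317.33

Part 1: $10226.67, Part 2: $12272.00, Part 3: $14317.33


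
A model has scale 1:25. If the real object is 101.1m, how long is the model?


Model size = real / scale
= 101.1 / 25
= 4.0440 m

4.0440 m


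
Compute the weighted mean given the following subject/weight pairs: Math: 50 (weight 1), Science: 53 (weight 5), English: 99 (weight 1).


Numerator = 50×1 + 53×5 + 99×1
= 50 + 265 + 99
= 414
Total weight = 7
Weighted avg = 414/7
= 59.14

59.14


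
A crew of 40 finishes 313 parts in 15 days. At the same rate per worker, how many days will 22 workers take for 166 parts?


Days ∝ work / workers, so d₂ = d₁ × (m₁/m₂) × (w₂/w₁)
Workers factor (inverse): 40/22 ≈ 1.8182
Work factor (direct): 166/313 ≈ 0.5304
d₂ = 15 × 40/22 × 166/313 = (15 × 40 × 166) / (22 × 313) = 99600/6886
≈ 14.46 days

14.46 days


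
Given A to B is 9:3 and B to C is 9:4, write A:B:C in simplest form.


Match B: multiply A:B by 9 → 81:27
Multiply B:C by 3 → 27:12
Combined: 81:27:12
GCD = 3
= 27:9:4

27:9:4


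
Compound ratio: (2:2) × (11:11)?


Compound ratio = (2×11) : (2×11)
= 22:22
GCD = 22
= 1:1

1:1


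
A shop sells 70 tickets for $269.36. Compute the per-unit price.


Unit rate = total / quantity
= 269.36 / 70
= $3.85 per unit

$3.85 per unit


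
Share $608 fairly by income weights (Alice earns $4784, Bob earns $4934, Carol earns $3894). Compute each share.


Total income = 4784 + 4934 + 3894 = $13612
Alice: $608 × 4784/13612 = $213.68
Bob: $608 × 4934/13612 = $220.38
Carol: $608 × 3894/13612 = $173.93
= Alice: $213.68, Bob: $220.38, Carol: $173.93

Alice: $213.68, Bob: $220.38, Carol: $173.93


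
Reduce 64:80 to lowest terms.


GCD(64, 80) = 16
64/16 : 80/16
= 4:5

4:5


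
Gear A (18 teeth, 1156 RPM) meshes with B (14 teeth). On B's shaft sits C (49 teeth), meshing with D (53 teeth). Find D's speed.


Stage 1: RPM_B = RPM_A × t_A/t_B = 1156 × 18/14 = 20808/14 ≈ 1486.29
B and C share a shaft → RPM_C = RPM_B
Stage 2: RPM_D = RPM_C × t_C/t_D = RPM_A × (t_A×t_C)/(t_B×t_D)
Overall ratio = (18×49)/(14×53) = 882/742
RPM_D = 1156 × 882/742 = 1019592/742
≈ 1374.11 RPM

1374.11 RPM


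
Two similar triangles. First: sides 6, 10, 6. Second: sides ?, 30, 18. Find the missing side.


Scale factor = 30/10 = 3
Missing side = 6 × 3
= 18.0

18.0


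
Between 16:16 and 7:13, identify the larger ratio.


16/16 = 1.0000
7/13 = 0.5385
1.0000 > 0.5385, so 16:16 is greater
= 16:16

16:16


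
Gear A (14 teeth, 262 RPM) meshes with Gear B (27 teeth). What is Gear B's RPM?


Gear ratio = 14:27 = 14:27
RPM_B = RPM_A × (teeth_A / teeth_B)
= 262 × (14/27)
= 135.9 RPM

135.9 RPM


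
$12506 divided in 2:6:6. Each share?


Total parts = 2 + 6 + 6 = 14
Part 1: 12506 × 2/14 = 1786.57
Part 2: 12506 × 6/14 = 5359.71
Part 3: 12506 × 6/14 = 5359.71
= Part 1: $1786.57, Part 2: $5359.71, Part 3: $5359.71

Part 1: $1786.57, Part 2: $5359.71, Part 3: $5359.71


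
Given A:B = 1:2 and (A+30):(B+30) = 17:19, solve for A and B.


Let A = 1k, B = 2k.
(1k + 30) / (2k + 30) = 17/19
Cross-multiply: 19(1k + 30) = 17(2k + 30)
19k + 570 = 34k + 510
19k - 34k = 510 - 570
-15k = -60
k = -60/-15 = 4
A = 1×4 = 4, B = 2×4 = 8
= A = 4, B = 8

A = 4, B = 8


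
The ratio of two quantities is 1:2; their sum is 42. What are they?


Let A = 1k, B = 2k.
1k + 2k = 42
3k = 42 → k = 42/3 = 14
A = 1×14 = 14, B = 2×14 = 28
= A = 14, B = 28

A = 14, B = 28


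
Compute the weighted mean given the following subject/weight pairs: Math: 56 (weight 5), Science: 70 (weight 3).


Numerator = 56×5 + 70×3
= 280 + 210
= 490
Total weight = 8
Weighted avg = 490/8
= 61.25

61.25


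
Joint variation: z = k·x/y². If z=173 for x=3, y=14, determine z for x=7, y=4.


z = k·x/y²
Solve for k using the known point: k = z·y²/x = 173×196/3 = 33908/3 ≈ 11302.6667
Now evaluate at x=7, y=4:
z = k × 7 / 16 = (33908 × 7) / (3 × 16) = 237356/48
≈ 4944.9167

4944.9167


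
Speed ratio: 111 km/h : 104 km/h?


Ratio = 111:104
GCD = 1
Simplified = 111:104
Time ratio (same distance) = 104:111
Speed ratio = 111:104

111:104


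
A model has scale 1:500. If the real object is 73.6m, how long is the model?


Model size = real / scale
= 73.6 / 500
= 0.1472 m

0.1472 m


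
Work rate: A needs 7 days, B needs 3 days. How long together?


Rate of A = 1/7 per day
Rate of B = 1/3 per day
Combined rate = 1/7 + 1/3 = 10/21 ≈ 0.4762 per day
Days = 1 / combined rate = 21/10
= 2.10 days

2.10 days
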